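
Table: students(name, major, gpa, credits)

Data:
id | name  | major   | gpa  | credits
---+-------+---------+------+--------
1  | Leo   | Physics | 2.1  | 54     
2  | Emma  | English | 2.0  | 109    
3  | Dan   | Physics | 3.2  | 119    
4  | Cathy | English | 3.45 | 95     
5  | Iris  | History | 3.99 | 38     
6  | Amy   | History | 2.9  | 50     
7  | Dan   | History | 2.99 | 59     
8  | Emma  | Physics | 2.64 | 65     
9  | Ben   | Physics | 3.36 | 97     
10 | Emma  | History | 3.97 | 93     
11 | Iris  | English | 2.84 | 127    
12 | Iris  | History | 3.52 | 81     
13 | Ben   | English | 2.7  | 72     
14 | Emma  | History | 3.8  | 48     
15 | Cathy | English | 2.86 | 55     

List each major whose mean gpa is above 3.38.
SELECT major, AVG(gpa)
FROM students
GROUP BY major
HAVING AVG(gpa) > 3.38

Result:
  History: avg=3.53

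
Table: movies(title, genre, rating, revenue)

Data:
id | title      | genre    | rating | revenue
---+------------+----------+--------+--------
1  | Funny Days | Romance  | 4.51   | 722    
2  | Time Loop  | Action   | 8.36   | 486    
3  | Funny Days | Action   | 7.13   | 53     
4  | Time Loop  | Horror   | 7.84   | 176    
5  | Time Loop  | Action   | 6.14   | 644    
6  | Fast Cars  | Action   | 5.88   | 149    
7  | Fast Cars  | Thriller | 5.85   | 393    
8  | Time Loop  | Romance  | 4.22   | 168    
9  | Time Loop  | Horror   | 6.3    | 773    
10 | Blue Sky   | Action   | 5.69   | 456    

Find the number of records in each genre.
SELECT genre, COUNT(*) as count
FROM movies
GROUP BY genre

Result:
  Action: 5
  Horror: 2
  Romance: 2
  Thriller: 1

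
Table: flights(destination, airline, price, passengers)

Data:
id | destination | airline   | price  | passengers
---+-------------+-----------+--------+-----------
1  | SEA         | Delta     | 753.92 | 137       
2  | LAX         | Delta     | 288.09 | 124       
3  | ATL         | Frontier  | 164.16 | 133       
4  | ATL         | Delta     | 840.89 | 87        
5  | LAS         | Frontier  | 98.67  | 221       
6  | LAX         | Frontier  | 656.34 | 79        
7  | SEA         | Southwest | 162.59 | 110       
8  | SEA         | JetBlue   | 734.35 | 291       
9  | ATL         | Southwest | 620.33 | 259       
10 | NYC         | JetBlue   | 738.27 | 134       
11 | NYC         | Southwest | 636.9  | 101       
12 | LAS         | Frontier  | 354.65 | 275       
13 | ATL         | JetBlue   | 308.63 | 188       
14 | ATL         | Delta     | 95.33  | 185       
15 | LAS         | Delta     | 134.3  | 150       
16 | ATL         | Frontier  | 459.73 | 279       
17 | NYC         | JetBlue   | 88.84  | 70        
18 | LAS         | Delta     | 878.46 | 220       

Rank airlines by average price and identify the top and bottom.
SELECT airline, AVG(price)
FROM flights
GROUP BY airline
ORDER BY AVG(price)

All groups:
  Frontier: 346.71
  JetBlue: 467.52
  Southwest: 473.27
  Delta: 498.50

Highest: Delta (498.50)
Lowest: Frontier (346.71)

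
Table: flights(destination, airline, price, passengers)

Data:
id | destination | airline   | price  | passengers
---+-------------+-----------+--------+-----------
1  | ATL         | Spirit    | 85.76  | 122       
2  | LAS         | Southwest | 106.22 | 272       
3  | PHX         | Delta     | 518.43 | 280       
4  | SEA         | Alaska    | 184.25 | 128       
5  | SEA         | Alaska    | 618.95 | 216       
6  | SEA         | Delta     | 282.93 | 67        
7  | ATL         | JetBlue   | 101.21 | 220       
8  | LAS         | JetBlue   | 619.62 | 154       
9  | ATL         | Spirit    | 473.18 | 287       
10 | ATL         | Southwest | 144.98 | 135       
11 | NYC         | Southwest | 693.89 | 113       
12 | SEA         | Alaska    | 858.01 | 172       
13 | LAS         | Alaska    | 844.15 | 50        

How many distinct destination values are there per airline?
SELECT airline, COUNT(DISTINCT destination)
FROM flights
GROUP BY airline

Result:
  Alaska: 2 distinct
  Delta: 2 distinct
  JetBlue: 2 distinct
  Southwest: 3 distinct
  Spirit: 1 distinct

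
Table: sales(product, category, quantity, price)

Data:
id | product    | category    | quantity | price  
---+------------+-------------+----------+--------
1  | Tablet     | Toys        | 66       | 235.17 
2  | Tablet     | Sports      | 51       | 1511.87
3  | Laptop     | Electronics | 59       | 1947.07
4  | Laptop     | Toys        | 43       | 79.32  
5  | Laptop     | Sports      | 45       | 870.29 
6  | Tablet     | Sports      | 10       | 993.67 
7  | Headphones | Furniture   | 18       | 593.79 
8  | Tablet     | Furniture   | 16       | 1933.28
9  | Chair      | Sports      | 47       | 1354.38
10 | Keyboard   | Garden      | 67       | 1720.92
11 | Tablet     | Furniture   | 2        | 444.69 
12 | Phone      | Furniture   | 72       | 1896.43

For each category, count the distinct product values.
SELECT category, COUNT(DISTINCT product)
FROM sales
GROUP BY category

Result:
  Electronics: 1 distinct
  Furniture: 3 distinct
  Garden: 1 distinct
  Sports: 3 distinct
  Toys: 2 distinct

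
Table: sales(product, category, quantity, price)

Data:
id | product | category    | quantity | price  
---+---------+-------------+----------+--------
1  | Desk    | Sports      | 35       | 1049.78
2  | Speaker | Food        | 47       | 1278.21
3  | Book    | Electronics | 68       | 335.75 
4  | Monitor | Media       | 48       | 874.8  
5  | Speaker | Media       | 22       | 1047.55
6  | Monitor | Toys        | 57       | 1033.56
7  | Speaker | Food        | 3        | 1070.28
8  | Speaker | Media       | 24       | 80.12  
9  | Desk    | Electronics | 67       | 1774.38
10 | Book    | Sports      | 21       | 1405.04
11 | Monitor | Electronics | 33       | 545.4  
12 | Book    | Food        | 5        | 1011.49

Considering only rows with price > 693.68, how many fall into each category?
SELECT category, COUNT(*)
FROM sales
WHERE price > 693.68
GROUP BY category

Note: WHERE filters rows before grouping.

Result:
  Electronics: 1
  Food: 3
  Media: 2
  Sports: 2
  Toys: 1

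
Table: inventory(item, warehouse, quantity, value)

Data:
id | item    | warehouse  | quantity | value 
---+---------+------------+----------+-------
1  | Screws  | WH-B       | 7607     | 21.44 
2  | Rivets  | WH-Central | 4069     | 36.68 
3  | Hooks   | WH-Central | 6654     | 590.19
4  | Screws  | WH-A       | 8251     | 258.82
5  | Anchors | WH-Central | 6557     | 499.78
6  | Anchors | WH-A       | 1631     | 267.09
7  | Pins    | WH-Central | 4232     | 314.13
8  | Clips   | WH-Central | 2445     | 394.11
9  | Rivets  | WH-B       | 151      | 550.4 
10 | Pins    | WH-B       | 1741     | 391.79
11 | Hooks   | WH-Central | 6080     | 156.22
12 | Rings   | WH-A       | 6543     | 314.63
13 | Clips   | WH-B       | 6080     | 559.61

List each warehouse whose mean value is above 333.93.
SELECT warehouse, AVG(value)
FROM inventory
GROUP BY warehouse
HAVING AVG(value) > 333.93

Result:
  WH-B: avg=380.81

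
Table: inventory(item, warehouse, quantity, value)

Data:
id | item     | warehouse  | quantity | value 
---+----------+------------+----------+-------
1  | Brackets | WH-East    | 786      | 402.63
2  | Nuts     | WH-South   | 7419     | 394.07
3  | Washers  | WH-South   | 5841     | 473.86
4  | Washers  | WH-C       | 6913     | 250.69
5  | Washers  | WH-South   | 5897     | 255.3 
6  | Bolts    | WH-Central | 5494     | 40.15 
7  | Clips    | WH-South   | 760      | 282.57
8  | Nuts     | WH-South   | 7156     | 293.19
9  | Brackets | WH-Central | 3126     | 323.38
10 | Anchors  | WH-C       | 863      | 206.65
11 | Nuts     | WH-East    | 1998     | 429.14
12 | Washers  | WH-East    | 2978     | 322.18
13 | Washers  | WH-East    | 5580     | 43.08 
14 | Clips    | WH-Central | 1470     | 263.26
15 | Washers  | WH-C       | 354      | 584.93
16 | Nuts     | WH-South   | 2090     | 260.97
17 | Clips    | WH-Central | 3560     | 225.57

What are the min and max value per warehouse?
SELECT warehouse, MIN(value), MAX(value)
FROM inventory
GROUP BY warehouse

Result:
  WH-C: min=206.65, max=584.93
  WH-Central: min=40.15, max=323.38
  WH-East: min=43.08, max=429.14
  WH-South: min=255.30, max=473.86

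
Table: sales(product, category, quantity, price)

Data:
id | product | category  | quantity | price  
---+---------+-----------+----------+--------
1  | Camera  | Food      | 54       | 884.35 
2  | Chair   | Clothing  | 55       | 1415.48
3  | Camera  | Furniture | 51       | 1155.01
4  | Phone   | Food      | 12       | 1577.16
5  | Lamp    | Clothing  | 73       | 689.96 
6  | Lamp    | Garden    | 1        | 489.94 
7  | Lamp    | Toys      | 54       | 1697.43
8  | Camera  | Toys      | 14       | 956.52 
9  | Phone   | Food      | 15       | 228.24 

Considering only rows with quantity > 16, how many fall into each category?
SELECT category, COUNT(*)
FROM sales
WHERE quantity > 16
GROUP BY category

Note: WHERE filters rows before grouping.

Result:
  Clothing: 2
  Food: 1
  Furniture: 1
  Toys: 1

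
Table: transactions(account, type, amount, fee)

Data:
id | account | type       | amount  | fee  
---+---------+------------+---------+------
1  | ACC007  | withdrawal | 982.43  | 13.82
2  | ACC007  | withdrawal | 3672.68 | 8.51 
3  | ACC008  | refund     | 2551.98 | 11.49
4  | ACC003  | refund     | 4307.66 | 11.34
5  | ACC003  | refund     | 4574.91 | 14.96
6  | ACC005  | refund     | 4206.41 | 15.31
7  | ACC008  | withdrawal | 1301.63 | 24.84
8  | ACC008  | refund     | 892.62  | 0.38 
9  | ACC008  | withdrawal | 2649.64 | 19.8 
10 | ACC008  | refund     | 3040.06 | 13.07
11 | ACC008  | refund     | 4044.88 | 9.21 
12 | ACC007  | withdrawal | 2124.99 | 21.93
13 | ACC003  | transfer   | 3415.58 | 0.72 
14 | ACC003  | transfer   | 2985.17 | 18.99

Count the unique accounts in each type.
SELECT type, COUNT(DISTINCT account)
FROM transactions
GROUP BY type

Result:
  refund: 3 distinct
  transfer: 1 distinct
  withdrawal: 2 distinct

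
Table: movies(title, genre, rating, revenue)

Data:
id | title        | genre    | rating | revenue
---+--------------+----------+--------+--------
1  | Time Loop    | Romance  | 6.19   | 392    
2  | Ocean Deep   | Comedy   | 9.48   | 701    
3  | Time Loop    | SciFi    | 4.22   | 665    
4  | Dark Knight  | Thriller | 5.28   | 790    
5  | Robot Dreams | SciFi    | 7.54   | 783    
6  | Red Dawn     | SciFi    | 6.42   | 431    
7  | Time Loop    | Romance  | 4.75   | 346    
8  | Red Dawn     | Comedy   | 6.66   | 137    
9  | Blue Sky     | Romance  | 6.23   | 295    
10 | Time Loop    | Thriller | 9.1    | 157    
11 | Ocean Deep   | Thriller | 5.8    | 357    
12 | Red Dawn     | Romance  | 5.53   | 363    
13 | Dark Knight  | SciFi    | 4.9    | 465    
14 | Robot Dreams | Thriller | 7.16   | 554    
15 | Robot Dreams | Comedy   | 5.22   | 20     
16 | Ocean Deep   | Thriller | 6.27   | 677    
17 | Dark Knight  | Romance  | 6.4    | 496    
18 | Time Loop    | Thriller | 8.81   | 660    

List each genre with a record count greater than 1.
SELECT genre, COUNT(*) as cnt
FROM movies
GROUP BY genre
HAVING COUNT(*) > 1

Result:
  Comedy: 3
  Romance: 5
  SciFi: 4
  Thriller: 6

Note: HAVING filters groups after aggregation, WHERE filters rows before.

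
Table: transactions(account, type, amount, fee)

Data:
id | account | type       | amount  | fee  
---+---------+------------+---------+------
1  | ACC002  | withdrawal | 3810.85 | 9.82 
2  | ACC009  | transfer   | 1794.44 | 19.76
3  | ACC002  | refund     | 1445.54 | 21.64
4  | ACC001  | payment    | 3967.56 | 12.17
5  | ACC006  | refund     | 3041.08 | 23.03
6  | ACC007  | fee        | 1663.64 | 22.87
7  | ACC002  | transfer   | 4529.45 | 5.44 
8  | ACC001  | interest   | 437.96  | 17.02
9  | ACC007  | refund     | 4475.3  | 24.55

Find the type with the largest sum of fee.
SELECT type, SUM(fee) as val
FROM transactions
GROUP BY type
ORDER BY val DESC
LIMIT 1

Result: refund with sum(fee) = 69.22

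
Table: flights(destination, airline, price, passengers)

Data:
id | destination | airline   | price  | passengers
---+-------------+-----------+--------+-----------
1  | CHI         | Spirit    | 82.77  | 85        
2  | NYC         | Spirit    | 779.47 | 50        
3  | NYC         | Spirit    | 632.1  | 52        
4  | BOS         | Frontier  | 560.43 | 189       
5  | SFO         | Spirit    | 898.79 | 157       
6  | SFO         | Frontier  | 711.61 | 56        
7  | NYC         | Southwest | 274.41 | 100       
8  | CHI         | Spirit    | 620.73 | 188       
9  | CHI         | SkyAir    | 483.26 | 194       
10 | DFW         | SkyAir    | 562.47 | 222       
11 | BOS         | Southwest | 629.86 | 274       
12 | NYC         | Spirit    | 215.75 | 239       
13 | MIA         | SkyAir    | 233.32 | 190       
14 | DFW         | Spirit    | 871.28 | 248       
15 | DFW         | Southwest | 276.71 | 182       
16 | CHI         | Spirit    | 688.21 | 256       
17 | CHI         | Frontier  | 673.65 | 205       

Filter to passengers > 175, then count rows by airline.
SELECT airline, COUNT(*)
FROM flights
WHERE passengers > 175
GROUP BY airline

Note: WHERE filters rows before grouping.

Result:
  Frontier: 2
  SkyAir: 3
  Southwest: 2
  Spirit: 4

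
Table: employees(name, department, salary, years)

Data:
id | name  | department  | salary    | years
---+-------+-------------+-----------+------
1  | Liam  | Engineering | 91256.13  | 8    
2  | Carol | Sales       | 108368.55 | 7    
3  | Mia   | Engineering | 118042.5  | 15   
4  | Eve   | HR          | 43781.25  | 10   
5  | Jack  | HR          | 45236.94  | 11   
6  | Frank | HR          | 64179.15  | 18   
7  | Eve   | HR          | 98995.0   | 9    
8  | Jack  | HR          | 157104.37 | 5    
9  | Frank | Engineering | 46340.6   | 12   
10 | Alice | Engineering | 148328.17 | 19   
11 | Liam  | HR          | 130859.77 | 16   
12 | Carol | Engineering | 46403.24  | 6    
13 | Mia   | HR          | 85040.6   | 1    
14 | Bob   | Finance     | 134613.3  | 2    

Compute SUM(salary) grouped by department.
SELECT department, SUM(salary) as result
FROM employees
GROUP BY department

Result:
  Engineering: 450370.64
  Finance: 134613.30
  HR: 625197.08
  Sales: 108368.55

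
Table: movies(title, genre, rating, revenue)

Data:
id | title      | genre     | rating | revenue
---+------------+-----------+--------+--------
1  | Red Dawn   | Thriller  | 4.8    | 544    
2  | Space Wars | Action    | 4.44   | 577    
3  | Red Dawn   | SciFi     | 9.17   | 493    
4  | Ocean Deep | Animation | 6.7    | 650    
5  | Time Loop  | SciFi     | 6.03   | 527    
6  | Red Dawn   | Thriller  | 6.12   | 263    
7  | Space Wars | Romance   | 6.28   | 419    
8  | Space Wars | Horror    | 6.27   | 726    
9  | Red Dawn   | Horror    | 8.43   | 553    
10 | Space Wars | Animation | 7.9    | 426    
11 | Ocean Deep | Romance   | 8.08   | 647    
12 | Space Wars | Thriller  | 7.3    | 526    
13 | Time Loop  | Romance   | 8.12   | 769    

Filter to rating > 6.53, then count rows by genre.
SELECT genre, COUNT(*)
FROM movies
WHERE rating > 6.53
GROUP BY genre

Note: WHERE filters rows before grouping.

Result:
  Animation: 2
  Horror: 1
  Romance: 2
  SciFi: 1
  Thriller: 1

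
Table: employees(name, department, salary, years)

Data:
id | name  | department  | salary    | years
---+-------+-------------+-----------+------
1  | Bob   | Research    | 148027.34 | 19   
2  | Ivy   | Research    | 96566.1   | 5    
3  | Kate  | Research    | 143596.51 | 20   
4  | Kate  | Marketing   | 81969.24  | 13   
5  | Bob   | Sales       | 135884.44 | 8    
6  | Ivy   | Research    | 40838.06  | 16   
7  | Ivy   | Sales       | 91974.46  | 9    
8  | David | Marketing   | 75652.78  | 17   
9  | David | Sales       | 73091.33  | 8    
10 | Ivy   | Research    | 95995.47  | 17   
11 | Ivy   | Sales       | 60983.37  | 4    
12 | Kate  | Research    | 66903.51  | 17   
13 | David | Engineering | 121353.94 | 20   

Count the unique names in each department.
SELECT department, COUNT(DISTINCT name)
FROM employees
GROUP BY department

Result:
  Engineering: 1 distinct
  Marketing: 2 distinct
  Research: 3 distinct
  Sales: 3 distinct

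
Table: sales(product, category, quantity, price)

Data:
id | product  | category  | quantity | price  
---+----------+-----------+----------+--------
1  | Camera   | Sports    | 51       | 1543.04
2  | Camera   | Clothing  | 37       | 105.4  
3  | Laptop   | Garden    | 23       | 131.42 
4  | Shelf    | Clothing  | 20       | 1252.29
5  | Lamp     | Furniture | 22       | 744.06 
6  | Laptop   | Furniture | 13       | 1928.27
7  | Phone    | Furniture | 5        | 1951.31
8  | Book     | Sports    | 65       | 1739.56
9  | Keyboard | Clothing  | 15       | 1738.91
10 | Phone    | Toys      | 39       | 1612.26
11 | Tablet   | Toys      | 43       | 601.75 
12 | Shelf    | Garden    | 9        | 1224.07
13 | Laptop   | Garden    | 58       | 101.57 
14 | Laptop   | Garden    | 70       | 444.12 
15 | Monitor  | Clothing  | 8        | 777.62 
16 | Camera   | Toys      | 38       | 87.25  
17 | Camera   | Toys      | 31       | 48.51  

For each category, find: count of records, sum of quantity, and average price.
SELECT category,
       COUNT(*) as cnt,
       SUM(quantity) as total_quantity,
       AVG(price) as avg_price
FROM sales
GROUP BY category

Result:
  Clothing: 4 records, 80 total quantity, 968.56 avg price
  Furniture: 3 records, 40 total quantity, 1541.21 avg price
  Garden: 4 records, 160 total quantity, 475.30 avg price
  Sports: 2 records, 116 total quantity, 1641.30 avg price
  Toys: 4 records, 151 total quantity, 587.44 avg price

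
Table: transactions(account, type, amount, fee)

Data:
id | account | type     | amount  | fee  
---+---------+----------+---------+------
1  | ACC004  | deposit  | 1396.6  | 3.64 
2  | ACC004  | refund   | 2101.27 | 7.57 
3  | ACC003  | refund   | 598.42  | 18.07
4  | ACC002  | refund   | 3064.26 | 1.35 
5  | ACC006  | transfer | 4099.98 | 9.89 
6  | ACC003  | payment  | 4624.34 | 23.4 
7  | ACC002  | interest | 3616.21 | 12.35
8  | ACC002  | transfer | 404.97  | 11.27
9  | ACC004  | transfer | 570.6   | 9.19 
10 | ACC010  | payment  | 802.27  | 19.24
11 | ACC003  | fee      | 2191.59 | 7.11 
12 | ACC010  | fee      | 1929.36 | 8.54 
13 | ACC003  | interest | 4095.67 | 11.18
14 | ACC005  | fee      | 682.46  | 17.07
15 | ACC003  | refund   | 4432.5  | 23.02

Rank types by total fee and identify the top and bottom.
SELECT type, SUM(fee)
FROM transactions
GROUP BY type
ORDER BY SUM(fee)

All groups:
  deposit: 3.64
  interest: 23.53
  transfer: 30.35
  fee: 32.72
  payment: 42.64
  refund: 50.01

Highest: refund (50.01)
Lowest: deposit (3.64)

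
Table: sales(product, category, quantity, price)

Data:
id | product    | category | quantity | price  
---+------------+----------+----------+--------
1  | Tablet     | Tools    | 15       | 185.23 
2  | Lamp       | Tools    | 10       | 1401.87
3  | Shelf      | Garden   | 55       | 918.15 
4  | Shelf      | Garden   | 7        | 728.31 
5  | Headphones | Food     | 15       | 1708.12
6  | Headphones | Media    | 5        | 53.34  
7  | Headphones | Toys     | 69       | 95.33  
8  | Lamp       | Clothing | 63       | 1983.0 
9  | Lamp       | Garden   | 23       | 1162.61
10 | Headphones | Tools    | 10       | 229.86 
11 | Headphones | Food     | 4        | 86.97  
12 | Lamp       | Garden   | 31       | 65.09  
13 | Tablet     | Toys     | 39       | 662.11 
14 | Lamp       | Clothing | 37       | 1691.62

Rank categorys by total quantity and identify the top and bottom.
SELECT category, SUM(quantity)
FROM sales
GROUP BY category
ORDER BY SUM(quantity)

All groups:
  Media: 5
  Food: 19
  Tools: 35
  Clothing: 100
  Toys: 108
  Garden: 116

Highest: Garden (116)
Lowest: Media (5)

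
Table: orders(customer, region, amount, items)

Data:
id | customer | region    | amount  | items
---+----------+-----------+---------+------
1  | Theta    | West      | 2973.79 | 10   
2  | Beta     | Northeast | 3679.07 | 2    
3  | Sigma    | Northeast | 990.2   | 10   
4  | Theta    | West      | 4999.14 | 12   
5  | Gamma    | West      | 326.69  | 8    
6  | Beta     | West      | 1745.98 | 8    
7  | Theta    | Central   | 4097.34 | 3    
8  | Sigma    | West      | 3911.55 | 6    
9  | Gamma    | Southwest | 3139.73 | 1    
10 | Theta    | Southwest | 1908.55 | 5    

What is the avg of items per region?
SELECT region, AVG(items) as result
FROM orders
GROUP BY region

Result:
  Central: 3.00
  Northeast: 6.00
  Southwest: 3.00
  West: 8.80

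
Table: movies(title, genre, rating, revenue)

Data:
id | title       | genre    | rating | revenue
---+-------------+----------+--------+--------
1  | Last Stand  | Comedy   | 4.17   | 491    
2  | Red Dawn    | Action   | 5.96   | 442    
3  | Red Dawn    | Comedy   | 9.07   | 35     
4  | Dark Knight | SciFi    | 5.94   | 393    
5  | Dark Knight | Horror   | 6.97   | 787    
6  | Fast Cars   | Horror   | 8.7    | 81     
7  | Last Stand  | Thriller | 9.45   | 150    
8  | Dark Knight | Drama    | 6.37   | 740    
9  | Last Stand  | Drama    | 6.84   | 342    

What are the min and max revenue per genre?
SELECT genre, MIN(revenue), MAX(revenue)
FROM movies
GROUP BY genre

Result:
  Action: min=442, max=442
  Comedy: min=35, max=491
  Drama: min=342, max=740
  Horror: min=81, max=787
  SciFi: min=393, max=393
  Thriller: min=150, max=150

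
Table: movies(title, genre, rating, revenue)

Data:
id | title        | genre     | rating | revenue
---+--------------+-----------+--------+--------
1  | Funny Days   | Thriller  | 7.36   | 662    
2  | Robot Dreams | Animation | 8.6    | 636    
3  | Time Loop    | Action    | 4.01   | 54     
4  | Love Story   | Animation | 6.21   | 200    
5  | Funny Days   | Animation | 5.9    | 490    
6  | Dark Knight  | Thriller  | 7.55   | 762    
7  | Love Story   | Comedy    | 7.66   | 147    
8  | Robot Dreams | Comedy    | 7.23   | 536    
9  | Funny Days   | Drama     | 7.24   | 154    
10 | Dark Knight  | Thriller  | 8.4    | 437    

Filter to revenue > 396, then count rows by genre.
SELECT genre, COUNT(*)
FROM movies
WHERE revenue > 396
GROUP BY genre

Note: WHERE filters rows before grouping.

Result:
  Animation: 2
  Comedy: 1
  Thriller: 3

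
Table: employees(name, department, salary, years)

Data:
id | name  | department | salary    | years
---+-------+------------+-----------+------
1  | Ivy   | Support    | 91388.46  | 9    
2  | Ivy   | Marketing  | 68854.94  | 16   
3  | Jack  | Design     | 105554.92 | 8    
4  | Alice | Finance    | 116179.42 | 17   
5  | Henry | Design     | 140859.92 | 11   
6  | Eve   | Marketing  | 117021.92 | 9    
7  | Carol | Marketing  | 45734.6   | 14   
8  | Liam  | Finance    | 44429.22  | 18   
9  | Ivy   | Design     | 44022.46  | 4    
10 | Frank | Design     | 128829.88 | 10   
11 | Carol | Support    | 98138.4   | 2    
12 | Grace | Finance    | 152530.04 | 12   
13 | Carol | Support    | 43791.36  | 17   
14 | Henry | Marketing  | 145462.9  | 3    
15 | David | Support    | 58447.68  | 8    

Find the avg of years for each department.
SELECT department, AVG(years) as result
FROM employees
GROUP BY department

Result:
  Design: 8.25
  Finance: 15.67
  Marketing: 10.50
  Support: 9.00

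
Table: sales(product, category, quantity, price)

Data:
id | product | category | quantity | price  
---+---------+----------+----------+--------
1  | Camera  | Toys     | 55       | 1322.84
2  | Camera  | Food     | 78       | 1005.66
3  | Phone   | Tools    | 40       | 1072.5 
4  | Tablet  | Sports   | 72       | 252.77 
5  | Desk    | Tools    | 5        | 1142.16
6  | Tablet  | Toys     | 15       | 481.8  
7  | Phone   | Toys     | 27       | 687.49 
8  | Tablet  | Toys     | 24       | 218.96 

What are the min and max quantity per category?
SELECT category, MIN(quantity), MAX(quantity)
FROM sales
GROUP BY category

Result:
  Food: min=78, max=78
  Sports: min=72, max=72
  Tools: min=5, max=40
  Toys: min=15, max=55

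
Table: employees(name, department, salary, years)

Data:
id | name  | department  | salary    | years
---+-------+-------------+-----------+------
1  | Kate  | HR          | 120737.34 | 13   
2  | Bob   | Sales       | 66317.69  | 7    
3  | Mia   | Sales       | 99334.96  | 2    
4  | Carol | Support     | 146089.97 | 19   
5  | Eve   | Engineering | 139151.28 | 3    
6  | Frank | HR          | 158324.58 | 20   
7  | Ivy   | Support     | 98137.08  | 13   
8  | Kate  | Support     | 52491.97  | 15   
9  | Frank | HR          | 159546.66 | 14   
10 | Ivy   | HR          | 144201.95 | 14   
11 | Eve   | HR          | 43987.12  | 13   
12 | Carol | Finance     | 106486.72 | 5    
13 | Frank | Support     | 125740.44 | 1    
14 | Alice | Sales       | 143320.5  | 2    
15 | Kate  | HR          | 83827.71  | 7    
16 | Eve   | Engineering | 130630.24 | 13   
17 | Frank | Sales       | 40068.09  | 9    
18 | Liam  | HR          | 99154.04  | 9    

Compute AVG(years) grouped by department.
SELECT department, AVG(years) as result
FROM employees
GROUP BY department

Result:
  Engineering: 8.00
  Finance: 5.00
  HR: 12.86
  Sales: 5.00
  Support: 12.00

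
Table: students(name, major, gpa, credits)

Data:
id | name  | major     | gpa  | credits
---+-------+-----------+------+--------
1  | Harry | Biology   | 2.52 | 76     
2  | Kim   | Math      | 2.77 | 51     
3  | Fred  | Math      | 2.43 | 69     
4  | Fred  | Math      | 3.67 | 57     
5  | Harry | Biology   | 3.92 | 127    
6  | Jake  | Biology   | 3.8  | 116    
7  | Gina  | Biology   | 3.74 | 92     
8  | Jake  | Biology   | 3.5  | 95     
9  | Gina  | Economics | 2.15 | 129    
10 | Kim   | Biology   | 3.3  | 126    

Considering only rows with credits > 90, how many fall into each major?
SELECT major, COUNT(*)
FROM students
WHERE credits > 90
GROUP BY major

Note: WHERE filters rows before grouping.

Result:
  Biology: 5
  Economics: 1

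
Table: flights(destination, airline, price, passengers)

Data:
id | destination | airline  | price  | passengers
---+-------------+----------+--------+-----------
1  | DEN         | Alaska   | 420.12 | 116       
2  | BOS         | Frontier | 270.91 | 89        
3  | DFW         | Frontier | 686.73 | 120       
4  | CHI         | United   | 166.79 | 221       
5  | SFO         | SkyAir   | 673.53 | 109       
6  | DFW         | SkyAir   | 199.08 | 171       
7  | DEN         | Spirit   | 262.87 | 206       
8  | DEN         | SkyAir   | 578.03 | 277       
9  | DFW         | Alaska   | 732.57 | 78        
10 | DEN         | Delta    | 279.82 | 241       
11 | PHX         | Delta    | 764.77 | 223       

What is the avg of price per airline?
SELECT airline, AVG(price) as result
FROM flights
GROUP BY airline

Result:
  Alaska: 576.35
  Delta: 522.30
  Frontier: 478.82
  SkyAir: 483.55
  Spirit: 262.87
  United: 166.79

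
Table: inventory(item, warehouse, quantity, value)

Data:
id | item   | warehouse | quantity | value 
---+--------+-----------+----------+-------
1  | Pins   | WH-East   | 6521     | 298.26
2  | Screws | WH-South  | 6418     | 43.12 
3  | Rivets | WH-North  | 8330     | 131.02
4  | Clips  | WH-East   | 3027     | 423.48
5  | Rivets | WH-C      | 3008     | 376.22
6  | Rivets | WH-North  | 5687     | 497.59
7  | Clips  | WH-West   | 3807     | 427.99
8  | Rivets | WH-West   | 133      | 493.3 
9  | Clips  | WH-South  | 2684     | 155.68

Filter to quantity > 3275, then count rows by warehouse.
SELECT warehouse, COUNT(*)
FROM inventory
WHERE quantity > 3275
GROUP BY warehouse

Note: WHERE filters rows before grouping.

Result:
  WH-East: 1
  WH-North: 2
  WH-South: 1
  WH-West: 1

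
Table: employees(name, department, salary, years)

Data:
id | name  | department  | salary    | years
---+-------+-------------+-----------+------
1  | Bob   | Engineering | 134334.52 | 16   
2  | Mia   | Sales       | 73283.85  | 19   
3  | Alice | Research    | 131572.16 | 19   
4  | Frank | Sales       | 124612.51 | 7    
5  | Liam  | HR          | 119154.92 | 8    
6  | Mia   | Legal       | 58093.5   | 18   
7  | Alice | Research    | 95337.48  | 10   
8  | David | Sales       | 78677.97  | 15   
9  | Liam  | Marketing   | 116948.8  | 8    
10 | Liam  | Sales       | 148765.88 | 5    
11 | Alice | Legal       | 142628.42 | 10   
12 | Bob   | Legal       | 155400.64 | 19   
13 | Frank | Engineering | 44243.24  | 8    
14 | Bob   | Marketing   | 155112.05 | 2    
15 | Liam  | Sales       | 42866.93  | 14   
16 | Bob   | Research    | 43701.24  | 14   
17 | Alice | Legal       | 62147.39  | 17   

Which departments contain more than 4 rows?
SELECT department, COUNT(*) as cnt
FROM employees
GROUP BY department
HAVING COUNT(*) > 4

Result:
  Sales: 5

Note: HAVING filters groups after aggregation, WHERE filters rows before.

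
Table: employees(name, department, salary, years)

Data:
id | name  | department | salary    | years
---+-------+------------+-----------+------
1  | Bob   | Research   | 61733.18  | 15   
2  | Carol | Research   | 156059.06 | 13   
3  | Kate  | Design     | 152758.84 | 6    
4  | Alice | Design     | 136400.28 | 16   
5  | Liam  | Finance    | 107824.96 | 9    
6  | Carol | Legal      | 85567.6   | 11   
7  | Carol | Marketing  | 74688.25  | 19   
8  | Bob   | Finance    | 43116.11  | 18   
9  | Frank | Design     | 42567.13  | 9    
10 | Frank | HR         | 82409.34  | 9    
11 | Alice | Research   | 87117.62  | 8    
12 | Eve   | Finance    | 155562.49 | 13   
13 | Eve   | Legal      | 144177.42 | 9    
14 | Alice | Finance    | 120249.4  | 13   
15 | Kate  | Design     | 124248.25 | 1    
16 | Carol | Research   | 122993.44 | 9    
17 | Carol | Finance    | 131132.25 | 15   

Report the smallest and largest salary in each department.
SELECT department, MIN(salary), MAX(salary)
FROM employees
GROUP BY department

Result:
  Design: min=42567.13, max=152758.84
  Finance: min=43116.11, max=155562.49
  HR: min=82409.34, max=82409.34
  Legal: min=85567.60, max=144177.42
  Marketing: min=74688.25, max=74688.25
  Research: min=61733.18, max=156059.06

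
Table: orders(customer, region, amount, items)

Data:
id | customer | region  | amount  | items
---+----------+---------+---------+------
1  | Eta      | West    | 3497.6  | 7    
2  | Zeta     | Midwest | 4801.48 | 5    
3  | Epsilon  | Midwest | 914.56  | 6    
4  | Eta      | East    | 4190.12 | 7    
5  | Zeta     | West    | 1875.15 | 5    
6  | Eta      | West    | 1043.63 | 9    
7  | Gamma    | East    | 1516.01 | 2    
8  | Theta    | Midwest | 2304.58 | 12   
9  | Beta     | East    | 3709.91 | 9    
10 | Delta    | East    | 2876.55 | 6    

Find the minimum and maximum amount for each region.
SELECT region, MIN(amount), MAX(amount)
FROM orders
GROUP BY region

Result:
  East: min=1516.01, max=4190.12
  Midwest: min=914.56, max=4801.48
  West: min=1043.63, max=3497.60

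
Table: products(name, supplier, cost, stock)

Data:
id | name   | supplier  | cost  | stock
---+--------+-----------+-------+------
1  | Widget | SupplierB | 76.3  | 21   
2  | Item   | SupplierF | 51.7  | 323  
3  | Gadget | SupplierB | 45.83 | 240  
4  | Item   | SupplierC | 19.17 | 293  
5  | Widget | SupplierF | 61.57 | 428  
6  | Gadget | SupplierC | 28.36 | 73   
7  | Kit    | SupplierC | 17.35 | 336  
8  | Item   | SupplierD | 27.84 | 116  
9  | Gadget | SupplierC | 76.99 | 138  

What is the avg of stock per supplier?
SELECT supplier, AVG(stock) as result
FROM products
GROUP BY supplier

Result:
  SupplierB: 130.50
  SupplierC: 210.00
  SupplierD: 116.00
  SupplierF: 375.50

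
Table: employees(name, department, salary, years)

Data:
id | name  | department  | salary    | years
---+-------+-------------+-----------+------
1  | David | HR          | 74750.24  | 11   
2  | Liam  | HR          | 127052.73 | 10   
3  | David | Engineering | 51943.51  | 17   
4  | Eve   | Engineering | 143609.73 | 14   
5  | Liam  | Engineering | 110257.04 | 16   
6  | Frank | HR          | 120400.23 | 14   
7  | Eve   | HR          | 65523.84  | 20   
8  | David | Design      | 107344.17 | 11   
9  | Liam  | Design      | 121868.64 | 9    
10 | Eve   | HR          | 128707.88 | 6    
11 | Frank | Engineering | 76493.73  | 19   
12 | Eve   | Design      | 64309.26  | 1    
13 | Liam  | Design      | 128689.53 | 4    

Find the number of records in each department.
SELECT department, COUNT(*) as count
FROM employees
GROUP BY department

Result:
  Design: 4
  Engineering: 4
  HR: 5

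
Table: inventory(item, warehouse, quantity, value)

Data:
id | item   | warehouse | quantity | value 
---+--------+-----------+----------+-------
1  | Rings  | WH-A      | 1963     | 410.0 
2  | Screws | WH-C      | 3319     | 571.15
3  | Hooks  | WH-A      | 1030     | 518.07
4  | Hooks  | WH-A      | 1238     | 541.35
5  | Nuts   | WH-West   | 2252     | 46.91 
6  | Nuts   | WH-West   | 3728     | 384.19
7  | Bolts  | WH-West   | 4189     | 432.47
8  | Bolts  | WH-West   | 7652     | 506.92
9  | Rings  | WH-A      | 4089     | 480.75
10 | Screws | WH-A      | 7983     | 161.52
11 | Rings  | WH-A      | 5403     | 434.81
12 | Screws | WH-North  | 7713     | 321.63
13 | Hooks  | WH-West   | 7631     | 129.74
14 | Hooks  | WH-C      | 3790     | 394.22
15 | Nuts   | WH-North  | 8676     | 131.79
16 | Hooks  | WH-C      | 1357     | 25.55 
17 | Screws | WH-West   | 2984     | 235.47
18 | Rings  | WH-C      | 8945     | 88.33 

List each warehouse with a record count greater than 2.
SELECT warehouse, COUNT(*) as cnt
FROM inventory
GROUP BY warehouse
HAVING COUNT(*) > 2

Result:
  WH-A: 6
  WH-C: 4
  WH-West: 6

Note: HAVING filters groups after aggregation, WHERE filters rows before.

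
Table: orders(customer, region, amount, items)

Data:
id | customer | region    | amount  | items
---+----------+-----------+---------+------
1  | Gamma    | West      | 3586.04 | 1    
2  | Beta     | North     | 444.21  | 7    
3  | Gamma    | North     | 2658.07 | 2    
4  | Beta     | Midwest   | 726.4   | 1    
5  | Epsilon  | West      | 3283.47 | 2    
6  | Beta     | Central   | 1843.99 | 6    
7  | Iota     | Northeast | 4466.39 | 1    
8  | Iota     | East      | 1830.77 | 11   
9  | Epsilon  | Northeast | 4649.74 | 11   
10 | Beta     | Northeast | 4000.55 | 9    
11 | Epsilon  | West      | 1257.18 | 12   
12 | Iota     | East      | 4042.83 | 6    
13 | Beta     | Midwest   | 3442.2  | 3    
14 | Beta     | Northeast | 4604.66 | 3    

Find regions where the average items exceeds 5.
SELECT region, AVG(items)
FROM orders
GROUP BY region
HAVING AVG(items) > 5

Result:
  Central: avg=6.00
  East: avg=8.50
  Northeast: avg=6.00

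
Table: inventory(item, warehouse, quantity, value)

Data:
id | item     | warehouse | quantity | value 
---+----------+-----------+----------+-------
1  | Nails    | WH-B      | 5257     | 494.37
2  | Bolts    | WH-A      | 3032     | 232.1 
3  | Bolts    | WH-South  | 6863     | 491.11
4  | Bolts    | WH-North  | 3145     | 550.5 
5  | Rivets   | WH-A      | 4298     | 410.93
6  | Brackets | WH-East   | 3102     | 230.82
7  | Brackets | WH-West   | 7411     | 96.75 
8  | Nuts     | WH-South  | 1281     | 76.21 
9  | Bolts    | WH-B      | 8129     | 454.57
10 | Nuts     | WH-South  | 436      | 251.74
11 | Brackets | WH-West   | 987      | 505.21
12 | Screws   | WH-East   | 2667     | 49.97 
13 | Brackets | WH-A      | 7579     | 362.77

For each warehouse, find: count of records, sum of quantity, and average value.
SELECT warehouse,
       COUNT(*) as cnt,
       SUM(quantity) as total_quantity,
       AVG(value) as avg_value
FROM inventory
GROUP BY warehouse

Result:
  WH-A: 3 records, 14909 total quantity, 335.27 avg value
  WH-B: 2 records, 13386 total quantity, 474.47 avg value
  WH-East: 2 records, 5769 total quantity, 140.40 avg value
  WH-North: 1 records, 3145 total quantity, 550.50 avg value
  WH-South: 3 records, 8580 total quantity, 273.02 avg value
  WH-West: 2 records, 8398 total quantity, 300.98 avg value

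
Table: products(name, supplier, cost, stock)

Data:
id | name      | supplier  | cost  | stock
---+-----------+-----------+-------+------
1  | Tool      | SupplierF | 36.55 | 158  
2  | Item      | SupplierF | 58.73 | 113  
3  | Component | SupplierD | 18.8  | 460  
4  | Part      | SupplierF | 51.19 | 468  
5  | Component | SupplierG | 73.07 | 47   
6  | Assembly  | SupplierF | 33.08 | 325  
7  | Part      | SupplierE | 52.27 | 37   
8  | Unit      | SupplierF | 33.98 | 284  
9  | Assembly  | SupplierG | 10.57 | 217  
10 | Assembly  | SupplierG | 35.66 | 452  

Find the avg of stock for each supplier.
SELECT supplier, AVG(stock) as result
FROM products
GROUP BY supplier

Result:
  SupplierD: 460.00
  SupplierE: 37.00
  SupplierF: 269.60
  SupplierG: 238.67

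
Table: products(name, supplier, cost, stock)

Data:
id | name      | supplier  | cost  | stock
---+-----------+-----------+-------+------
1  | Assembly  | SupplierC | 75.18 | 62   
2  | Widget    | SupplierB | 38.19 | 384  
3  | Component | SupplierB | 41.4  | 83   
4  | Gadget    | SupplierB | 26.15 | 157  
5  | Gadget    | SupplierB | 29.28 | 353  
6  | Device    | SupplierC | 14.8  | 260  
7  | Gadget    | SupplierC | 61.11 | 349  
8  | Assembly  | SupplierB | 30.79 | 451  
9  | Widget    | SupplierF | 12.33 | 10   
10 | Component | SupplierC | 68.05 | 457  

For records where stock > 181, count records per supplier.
SELECT supplier, COUNT(*)
FROM products
WHERE stock > 181
GROUP BY supplier

Note: WHERE filters rows before grouping.

Result:
  SupplierB: 3
  SupplierC: 3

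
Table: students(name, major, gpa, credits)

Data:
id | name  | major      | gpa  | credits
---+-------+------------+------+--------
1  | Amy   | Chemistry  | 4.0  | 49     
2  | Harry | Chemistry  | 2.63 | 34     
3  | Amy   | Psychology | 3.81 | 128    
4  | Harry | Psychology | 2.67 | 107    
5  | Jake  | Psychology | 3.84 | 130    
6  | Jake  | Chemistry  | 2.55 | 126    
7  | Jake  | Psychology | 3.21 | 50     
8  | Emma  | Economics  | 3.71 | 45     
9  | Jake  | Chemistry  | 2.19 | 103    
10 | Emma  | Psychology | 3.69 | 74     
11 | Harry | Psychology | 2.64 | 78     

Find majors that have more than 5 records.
SELECT major, COUNT(*) as cnt
FROM students
GROUP BY major
HAVING COUNT(*) > 5

Result:
  Psychology: 6

Note: HAVING filters groups after aggregation, WHERE filters rows before.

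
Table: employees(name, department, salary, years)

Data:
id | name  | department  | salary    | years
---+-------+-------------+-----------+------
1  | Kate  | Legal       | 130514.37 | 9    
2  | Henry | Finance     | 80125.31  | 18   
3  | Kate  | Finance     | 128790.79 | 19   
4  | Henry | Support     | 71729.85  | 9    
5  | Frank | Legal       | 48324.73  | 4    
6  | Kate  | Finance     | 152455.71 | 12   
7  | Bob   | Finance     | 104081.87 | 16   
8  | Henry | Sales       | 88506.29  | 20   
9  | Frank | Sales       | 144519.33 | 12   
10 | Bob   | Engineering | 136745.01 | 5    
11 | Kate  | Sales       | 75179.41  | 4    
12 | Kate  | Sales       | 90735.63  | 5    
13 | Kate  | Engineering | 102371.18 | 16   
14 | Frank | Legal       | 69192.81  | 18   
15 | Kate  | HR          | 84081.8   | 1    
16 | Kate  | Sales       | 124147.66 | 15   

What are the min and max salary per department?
SELECT department, MIN(salary), MAX(salary)
FROM employees
GROUP BY department

Result:
  Engineering: min=102371.18, max=136745.01
  Finance: min=80125.31, max=152455.71
  HR: min=84081.80, max=84081.80
  Legal: min=48324.73, max=130514.37
  Sales: min=75179.41, max=144519.33
  Support: min=71729.85, max=71729.85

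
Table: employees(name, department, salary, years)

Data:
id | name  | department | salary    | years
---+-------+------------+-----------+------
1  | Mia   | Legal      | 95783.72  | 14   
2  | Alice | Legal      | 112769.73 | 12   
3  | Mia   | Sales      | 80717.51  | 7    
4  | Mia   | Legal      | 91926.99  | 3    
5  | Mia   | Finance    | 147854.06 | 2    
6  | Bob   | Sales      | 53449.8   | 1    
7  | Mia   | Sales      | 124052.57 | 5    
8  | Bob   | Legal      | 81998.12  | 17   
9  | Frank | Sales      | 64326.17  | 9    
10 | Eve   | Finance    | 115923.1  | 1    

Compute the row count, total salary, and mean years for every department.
SELECT department,
       COUNT(*) as cnt,
       SUM(salary) as total_salary,
       AVG(years) as avg_years
FROM employees
GROUP BY department

Result:
  Finance: 2 records, 263777.16 total salary, 1.50 avg years
  Legal: 4 records, 382478.56 total salary, 11.50 avg years
  Sales: 4 records, 322546.05 total salary, 5.50 avg years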